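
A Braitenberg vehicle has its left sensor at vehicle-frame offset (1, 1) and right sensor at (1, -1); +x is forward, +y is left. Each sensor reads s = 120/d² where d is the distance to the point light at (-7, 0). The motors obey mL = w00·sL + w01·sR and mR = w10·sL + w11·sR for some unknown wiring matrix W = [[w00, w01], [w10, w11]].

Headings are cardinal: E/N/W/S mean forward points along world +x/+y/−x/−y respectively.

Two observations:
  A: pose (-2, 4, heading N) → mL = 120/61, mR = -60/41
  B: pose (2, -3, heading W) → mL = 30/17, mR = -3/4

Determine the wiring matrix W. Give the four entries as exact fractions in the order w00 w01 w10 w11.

obs A: pose=(-2,4,N) → sL=120/41, sR=120/61, mL=120/61, mR=-60/41
obs B: pose=(2,-3,W) → sL=3/2, sR=30/17, mL=30/17, mR=-3/4
sensor matrix S = [[120/41, 120/61], [3/2, 30/17]]; det S = 94140/42517
solve [mL_A; mL_B] = S·[w00; w01] and [mR_A; mR_B] = S·[w10; w11]:
  w00 = 0, w01 = 1, w10 = -1/2, w11 = 0

0 1 -1/2 0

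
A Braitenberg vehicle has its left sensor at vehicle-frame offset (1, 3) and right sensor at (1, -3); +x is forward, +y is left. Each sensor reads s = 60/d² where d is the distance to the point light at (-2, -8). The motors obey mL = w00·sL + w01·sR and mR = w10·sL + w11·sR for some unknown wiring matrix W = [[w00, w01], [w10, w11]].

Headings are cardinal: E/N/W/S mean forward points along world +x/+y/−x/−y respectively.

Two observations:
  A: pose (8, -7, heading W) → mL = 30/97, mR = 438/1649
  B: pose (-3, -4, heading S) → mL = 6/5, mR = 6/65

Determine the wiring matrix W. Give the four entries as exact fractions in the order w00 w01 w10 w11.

obs A: pose=(8,-7,W) → sL=12/17, sR=60/97, mL=30/97, mR=438/1649
obs B: pose=(-3,-4,S) → sL=60/13, sR=12/5, mL=6/5, mR=6/65
sensor matrix S = [[12/17, 60/97], [60/13, 12/5]]; det S = -124416/107185
solve [mL_A; mL_B] = S·[w00; w01] and [mR_A; mR_B] = S·[w10; w11]:
  w00 = 0, w01 = 1/2, w10 = -1/2, w11 = 1

0 1/2 -1/2 1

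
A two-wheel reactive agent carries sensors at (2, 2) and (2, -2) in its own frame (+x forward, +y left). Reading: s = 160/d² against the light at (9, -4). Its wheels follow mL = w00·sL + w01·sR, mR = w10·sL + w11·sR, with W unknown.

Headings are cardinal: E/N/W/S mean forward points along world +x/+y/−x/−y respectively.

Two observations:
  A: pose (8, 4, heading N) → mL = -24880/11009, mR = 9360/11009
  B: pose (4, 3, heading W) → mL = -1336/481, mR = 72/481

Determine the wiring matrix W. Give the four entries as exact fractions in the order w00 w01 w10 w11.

obs A: pose=(8,4,N) → sL=160/109, sR=160/101, mL=-24880/11009, mR=9360/11009
obs B: pose=(4,3,W) → sL=80/37, sR=16/13, mL=-1336/481, mR=72/481
sensor matrix S = [[160/109, 160/101], [80/37, 16/13]]; det S = -8570880/5295329
solve [mL_A; mL_B] = S·[w00; w01] and [mR_A; mR_B] = S·[w10; w11]:
  w00 = -1, w01 = -1/2, w10 = -1/2, w11 = 1

-1 -1/2 -1/2 1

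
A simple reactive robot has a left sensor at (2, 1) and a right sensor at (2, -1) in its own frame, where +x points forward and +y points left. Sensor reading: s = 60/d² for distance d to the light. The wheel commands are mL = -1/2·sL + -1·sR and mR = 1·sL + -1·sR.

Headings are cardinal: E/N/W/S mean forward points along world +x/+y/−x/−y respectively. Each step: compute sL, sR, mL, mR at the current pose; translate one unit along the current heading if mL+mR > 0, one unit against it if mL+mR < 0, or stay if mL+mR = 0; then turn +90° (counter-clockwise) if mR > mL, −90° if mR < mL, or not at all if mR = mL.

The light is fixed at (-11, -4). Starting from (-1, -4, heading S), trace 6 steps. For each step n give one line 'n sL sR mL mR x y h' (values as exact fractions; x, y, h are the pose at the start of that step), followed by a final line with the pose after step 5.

0 12/25 12/17 -402/425 -96/425 -1 -4 S
1 15/37 5/12 -275/444 -5/444 -1 -3 E
2 60/73 60/109 -7650/7957 2160/7957 -2 -3 N
3 6/5 6/5 -9/5 0 -2 -4 W
4 12/25 12/17 -402/425 -96/425 -1 -4 S
5 15/37 5/12 -275/444 -5/444 -1 -3 E
final -2 -3 N

n=0: pose=(-1,-4,S); sL=12/25, sR=12/17; mL=-402/425, mR=-96/425; mL+mR=-498/425 → advance -1; mR−mL=18/25 → turn +1·90°
n=1: pose=(-1,-3,E); sL=15/37, sR=5/12; mL=-275/444, mR=-5/444; mL+mR=-70/111 → advance -1; mR−mL=45/74 → turn +1·90°
n=2: pose=(-2,-3,N); sL=60/73, sR=60/109; mL=-7650/7957, mR=2160/7957; mL+mR=-5490/7957 → advance -1; mR−mL=90/73 → turn +1·90°
n=3: pose=(-2,-4,W); sL=6/5, sR=6/5; mL=-9/5, mR=0; mL+mR=-9/5 → advance -1; mR−mL=9/5 → turn +1·90°
n=4: pose=(-1,-4,S); sL=12/25, sR=12/17; mL=-402/425, mR=-96/425; mL+mR=-498/425 → advance -1; mR−mL=18/25 → turn +1·90°
n=5: pose=(-1,-3,E); sL=15/37, sR=5/12; mL=-275/444, mR=-5/444; mL+mR=-70/111 → advance -1; mR−mL=45/74 → turn +1·90°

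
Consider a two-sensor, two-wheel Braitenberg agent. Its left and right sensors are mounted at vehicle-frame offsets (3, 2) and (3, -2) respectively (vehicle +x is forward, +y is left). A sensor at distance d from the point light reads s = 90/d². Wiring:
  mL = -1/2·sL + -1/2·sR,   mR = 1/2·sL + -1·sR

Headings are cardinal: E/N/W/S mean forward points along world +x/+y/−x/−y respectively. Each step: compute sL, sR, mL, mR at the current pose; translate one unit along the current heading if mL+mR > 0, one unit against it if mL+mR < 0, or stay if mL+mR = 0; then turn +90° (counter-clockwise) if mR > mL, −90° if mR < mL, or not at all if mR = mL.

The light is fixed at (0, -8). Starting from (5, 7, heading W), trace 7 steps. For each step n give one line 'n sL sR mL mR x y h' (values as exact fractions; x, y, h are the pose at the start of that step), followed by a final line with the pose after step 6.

n=0: pose=(5,7,W); sL=90/173, sR=90/293; mL=-20970/50689, mR=-2385/50689; mL+mR=-135/293 → advance -1; mR−mL=18585/50689 → turn +1·90°
n=1: pose=(6,7,S); sL=45/104, sR=9/16; mL=-207/416, mR=-9/26; mL+mR=-27/32 → advance -1; mR−mL=63/416 → turn +1·90°
n=2: pose=(6,8,E); sL=2/9, sR=90/277; mL=-682/2493, mR=-533/2493; mL+mR=-135/277 → advance -1; mR−mL=149/2493 → turn +1·90°
n=3: pose=(5,8,N); sL=9/37, sR=9/41; mL=-351/1517, mR=-297/3034; mL+mR=-27/82 → advance -1; mR−mL=405/3034 → turn +1·90°
n=4: pose=(5,7,W); sL=90/173, sR=90/293; mL=-20970/50689, mR=-2385/50689; mL+mR=-135/293 → advance -1; mR−mL=18585/50689 → turn +1·90°
n=5: pose=(6,7,S); sL=45/104, sR=9/16; mL=-207/416, mR=-9/26; mL+mR=-27/32 → advance -1; mR−mL=63/416 → turn +1·90°
n=6: pose=(6,8,E); sL=2/9, sR=90/277; mL=-682/2493, mR=-533/2493; mL+mR=-135/277 → advance -1; mR−mL=149/2493 → turn +1·90°

0 90/173 90/293 -20970/50689 -2385/50689 5 7 W
1 45/104 9/16 -207/416 -9/26 6 7 S
2 2/9 90/277 -682/2493 -533/2493 6 8 E
3 9/37 9/41 -351/1517 -297/3034 5 8 N
4 90/173 90/293 -20970/50689 -2385/50689 5 7 W
5 45/104 9/16 -207/416 -9/26 6 7 S
6 2/9 90/277 -682/2493 -533/2493 6 8 E
final 5 8 N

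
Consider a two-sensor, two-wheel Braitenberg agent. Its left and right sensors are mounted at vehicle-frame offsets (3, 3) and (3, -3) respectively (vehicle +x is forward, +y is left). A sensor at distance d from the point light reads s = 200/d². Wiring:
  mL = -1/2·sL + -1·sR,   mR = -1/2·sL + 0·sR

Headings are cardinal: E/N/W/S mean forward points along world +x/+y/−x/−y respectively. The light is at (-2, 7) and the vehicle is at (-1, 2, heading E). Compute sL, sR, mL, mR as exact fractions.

10 5/2 -15/2 -5

left sensor world pos  = (2, 5); dL² = 20
right sensor world pos = (2, -1); dR² = 80
sL = 200/20 = 10
sR = 200/80 = 5/2
mL = -1/2·sL + -1·sR = -15/2
mR = -1/2·sL + 0·sR = -5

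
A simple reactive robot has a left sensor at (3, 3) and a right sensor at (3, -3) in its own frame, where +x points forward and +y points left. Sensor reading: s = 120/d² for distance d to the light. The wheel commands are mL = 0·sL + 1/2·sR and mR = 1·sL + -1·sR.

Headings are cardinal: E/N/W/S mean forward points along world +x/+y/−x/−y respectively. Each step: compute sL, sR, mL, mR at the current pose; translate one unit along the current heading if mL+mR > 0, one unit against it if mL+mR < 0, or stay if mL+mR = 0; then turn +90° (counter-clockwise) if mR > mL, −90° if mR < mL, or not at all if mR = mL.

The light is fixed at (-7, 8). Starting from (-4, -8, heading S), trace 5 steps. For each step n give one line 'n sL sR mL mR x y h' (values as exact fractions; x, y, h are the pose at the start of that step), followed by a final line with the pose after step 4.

0 120/397 120/361 60/361 -4320/143317 -4 -8 S
1 3/10 30/49 15/49 -153/490 -4 -9 W
2 120/197 24/49 12/49 1152/9653 -3 -9 N
3 60/109 12/41 6/41 1152/4469 -3 -8 E
4 120/173 120/233 60/233 7200/40309 -2 -8 N
final -2 -7 E

n=0: pose=(-4,-8,S); sL=120/397, sR=120/361; mL=60/361, mR=-4320/143317; mL+mR=19500/143317 → advance +1; mR−mL=-28140/143317 → turn -1·90°
n=1: pose=(-4,-9,W); sL=3/10, sR=30/49; mL=15/49, mR=-153/490; mL+mR=-3/490 → advance -1; mR−mL=-303/490 → turn -1·90°
n=2: pose=(-3,-9,N); sL=120/197, sR=24/49; mL=12/49, mR=1152/9653; mL+mR=3516/9653 → advance +1; mR−mL=-1212/9653 → turn -1·90°
n=3: pose=(-3,-8,E); sL=60/109, sR=12/41; mL=6/41, mR=1152/4469; mL+mR=1806/4469 → advance +1; mR−mL=498/4469 → turn +1·90°
n=4: pose=(-2,-8,N); sL=120/173, sR=120/233; mL=60/233, mR=7200/40309; mL+mR=17580/40309 → advance +1; mR−mL=-3180/40309 → turn -1·90°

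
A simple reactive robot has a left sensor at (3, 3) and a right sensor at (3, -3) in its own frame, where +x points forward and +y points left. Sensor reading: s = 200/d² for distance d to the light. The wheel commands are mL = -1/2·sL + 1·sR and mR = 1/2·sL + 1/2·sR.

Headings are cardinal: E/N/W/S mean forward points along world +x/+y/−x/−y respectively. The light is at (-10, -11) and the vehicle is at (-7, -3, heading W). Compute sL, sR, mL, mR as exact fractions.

8 200/121 -284/121 584/121

left sensor world pos  = (-10, -6); dL² = 25
right sensor world pos = (-10, 0); dR² = 121
sL = 200/25 = 8
sR = 200/121 = 200/121
mL = -1/2·sL + 1·sR = -284/121
mR = 1/2·sL + 1/2·sR = 584/121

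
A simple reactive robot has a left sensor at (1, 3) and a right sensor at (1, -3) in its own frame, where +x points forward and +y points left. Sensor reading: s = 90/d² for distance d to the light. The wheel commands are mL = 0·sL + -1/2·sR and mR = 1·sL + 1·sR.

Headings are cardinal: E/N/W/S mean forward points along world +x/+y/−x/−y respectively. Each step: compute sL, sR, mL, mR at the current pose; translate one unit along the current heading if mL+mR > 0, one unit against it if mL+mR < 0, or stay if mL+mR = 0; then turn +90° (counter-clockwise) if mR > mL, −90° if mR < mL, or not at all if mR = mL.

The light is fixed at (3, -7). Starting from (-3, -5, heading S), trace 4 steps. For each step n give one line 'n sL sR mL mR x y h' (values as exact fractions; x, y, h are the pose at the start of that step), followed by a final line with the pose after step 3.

n=0: pose=(-3,-5,S); sL=9, sR=45/41; mL=-45/82, mR=414/41; mL+mR=783/82 → advance +1; mR−mL=873/82 → turn +1·90°
n=1: pose=(-3,-6,E); sL=90/41, sR=90/29; mL=-45/29, mR=6300/1189; mL+mR=4455/1189 → advance +1; mR−mL=8145/1189 → turn +1·90°
n=2: pose=(-2,-6,N); sL=45/34, sR=45/4; mL=-45/8, mR=855/68; mL+mR=945/136 → advance +1; mR−mL=2475/136 → turn +1·90°
n=3: pose=(-2,-5,W); sL=90/37, sR=90/61; mL=-45/61, mR=8820/2257; mL+mR=7155/2257 → advance +1; mR−mL=10485/2257 → turn +1·90°

0 9 45/41 -45/82 414/41 -3 -5 S
1 90/41 90/29 -45/29 6300/1189 -3 -6 E
2 45/34 45/4 -45/8 855/68 -2 -6 N
3 90/37 90/61 -45/61 8820/2257 -2 -5 W
final -3 -5 S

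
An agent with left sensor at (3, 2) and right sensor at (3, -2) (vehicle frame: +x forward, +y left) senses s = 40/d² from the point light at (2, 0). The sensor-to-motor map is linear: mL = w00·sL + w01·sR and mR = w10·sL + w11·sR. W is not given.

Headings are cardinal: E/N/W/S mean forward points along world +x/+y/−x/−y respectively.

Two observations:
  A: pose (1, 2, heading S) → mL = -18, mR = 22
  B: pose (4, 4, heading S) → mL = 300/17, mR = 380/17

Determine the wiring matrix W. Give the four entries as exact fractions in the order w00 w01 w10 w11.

obs A: pose=(1,2,S) → sL=20, sR=4, mL=-18, mR=22
obs B: pose=(4,4,S) → sL=40/17, sR=40, mL=300/17, mR=380/17
sensor matrix S = [[20, 4], [40/17, 40]]; det S = 13440/17
solve [mL_A; mL_B] = S·[w00; w01] and [mR_A; mR_B] = S·[w10; w11]:
  w00 = -1, w01 = 1/2, w10 = 1, w11 = 1/2

-1 1/2 1 1/2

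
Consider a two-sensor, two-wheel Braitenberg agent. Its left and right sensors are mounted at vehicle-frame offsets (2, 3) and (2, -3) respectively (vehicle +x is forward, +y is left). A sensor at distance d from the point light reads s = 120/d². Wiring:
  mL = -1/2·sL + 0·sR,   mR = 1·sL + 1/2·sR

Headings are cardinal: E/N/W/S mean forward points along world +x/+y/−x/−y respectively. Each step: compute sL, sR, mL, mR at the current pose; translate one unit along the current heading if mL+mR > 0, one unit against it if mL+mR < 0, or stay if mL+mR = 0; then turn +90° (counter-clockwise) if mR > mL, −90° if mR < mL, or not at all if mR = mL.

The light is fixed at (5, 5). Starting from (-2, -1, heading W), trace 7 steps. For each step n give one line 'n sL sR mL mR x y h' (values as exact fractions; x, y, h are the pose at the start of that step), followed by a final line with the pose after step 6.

n=0: pose=(-2,-1,W); sL=20/27, sR=4/3; mL=-10/27, mR=38/27; mL+mR=28/27 → advance +1; mR−mL=16/9 → turn +1·90°
n=1: pose=(-3,-1,S); sL=120/89, sR=24/37; mL=-60/89, mR=5508/3293; mL+mR=3288/3293 → advance +1; mR−mL=7728/3293 → turn +1·90°
n=2: pose=(-3,-2,E); sL=30/13, sR=15/17; mL=-15/13, mR=1215/442; mL+mR=705/442 → advance +1; mR−mL=1725/442 → turn +1·90°
n=3: pose=(-2,-2,N); sL=24/25, sR=120/41; mL=-12/25, mR=2484/1025; mL+mR=1992/1025 → advance +1; mR−mL=2976/1025 → turn +1·90°
n=4: pose=(-2,-1,W); sL=20/27, sR=4/3; mL=-10/27, mR=38/27; mL+mR=28/27 → advance +1; mR−mL=16/9 → turn +1·90°
n=5: pose=(-3,-1,S); sL=120/89, sR=24/37; mL=-60/89, mR=5508/3293; mL+mR=3288/3293 → advance +1; mR−mL=7728/3293 → turn +1·90°
n=6: pose=(-3,-2,E); sL=30/13, sR=15/17; mL=-15/13, mR=1215/442; mL+mR=705/442 → advance +1; mR−mL=1725/442 → turn +1·90°

0 20/27 4/3 -10/27 38/27 -2 -1 W
1 120/89 24/37 -60/89 5508/3293 -3 -1 S
2 30/13 15/17 -15/13 1215/442 -3 -2 E
3 24/25 120/41 -12/25 2484/1025 -2 -2 N
4 20/27 4/3 -10/27 38/27 -2 -1 W
5 120/89 24/37 -60/89 5508/3293 -3 -1 S
6 30/13 15/17 -15/13 1215/442 -3 -2 E
final -2 -2 N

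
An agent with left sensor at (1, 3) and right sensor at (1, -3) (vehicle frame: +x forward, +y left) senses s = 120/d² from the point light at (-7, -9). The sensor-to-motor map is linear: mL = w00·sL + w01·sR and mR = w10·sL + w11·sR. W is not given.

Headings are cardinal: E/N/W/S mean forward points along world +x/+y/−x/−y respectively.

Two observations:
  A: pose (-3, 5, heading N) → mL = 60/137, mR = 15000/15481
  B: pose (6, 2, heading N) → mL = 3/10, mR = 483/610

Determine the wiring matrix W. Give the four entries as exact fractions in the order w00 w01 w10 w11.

0 1 1 1

obs A: pose=(-3,5,N) → sL=60/113, sR=60/137, mL=60/137, mR=15000/15481
obs B: pose=(6,2,N) → sL=30/61, sR=3/10, mL=3/10, mR=483/610
sensor matrix S = [[60/113, 60/137], [30/61, 3/10]]; det S = -52974/944341
solve [mL_A; mL_B] = S·[w00; w01] and [mR_A; mR_B] = S·[w10; w11]:
  w00 = 0, w01 = 1, w10 = 1, w11 = 1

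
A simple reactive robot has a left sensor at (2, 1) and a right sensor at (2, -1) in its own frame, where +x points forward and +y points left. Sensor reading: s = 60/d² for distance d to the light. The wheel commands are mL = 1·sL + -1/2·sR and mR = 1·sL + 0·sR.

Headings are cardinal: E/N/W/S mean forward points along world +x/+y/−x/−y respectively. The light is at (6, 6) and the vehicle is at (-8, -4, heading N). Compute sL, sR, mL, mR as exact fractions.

60/289 60/233 5310/67337 60/289

left sensor world pos  = (-9, -2); dL² = 289
right sensor world pos = (-7, -2); dR² = 233
sL = 60/289 = 60/289
sR = 60/233 = 60/233
mL = 1·sL + -1/2·sR = 5310/67337
mR = 1·sL + 0·sR = 60/289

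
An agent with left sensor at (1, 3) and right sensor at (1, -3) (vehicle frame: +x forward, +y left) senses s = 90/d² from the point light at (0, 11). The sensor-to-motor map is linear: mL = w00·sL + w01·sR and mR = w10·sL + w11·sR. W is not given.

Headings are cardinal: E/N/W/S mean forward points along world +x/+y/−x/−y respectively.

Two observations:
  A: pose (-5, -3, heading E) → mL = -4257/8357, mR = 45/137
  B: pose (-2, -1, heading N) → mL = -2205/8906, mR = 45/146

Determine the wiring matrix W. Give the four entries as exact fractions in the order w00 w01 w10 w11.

obs A: pose=(-5,-3,E) → sL=90/137, sR=18/61, mL=-4257/8357, mR=45/137
obs B: pose=(-2,-1,N) → sL=45/73, sR=45/61, mL=-2205/8906, mR=45/146
sensor matrix S = [[90/137, 18/61], [45/73, 45/61]]; det S = 184680/610061
solve [mL_A; mL_B] = S·[w00; w01] and [mR_A; mR_B] = S·[w10; w11]:
  w00 = -1, w01 = 1/2, w10 = 1/2, w11 = 0

-1 1/2 1/2 0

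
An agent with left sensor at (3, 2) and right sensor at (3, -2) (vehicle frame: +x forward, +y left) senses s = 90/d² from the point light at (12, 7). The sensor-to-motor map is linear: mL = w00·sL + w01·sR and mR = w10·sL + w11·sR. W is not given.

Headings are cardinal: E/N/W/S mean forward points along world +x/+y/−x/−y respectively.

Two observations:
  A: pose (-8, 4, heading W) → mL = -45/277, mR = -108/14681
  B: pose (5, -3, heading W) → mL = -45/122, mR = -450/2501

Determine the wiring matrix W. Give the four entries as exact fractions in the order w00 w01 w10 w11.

-1 0 1 -1

obs A: pose=(-8,4,W) → sL=45/277, sR=9/53, mL=-45/277, mR=-108/14681
obs B: pose=(5,-3,W) → sL=45/122, sR=45/82, mL=-45/122, mR=-450/2501
sensor matrix S = [[45/277, 9/53], [45/122, 45/82]]; det S = 973620/36717181
solve [mL_A; mL_B] = S·[w00; w01] and [mR_A; mR_B] = S·[w10; w11]:
  w00 = -1, w01 = 0, w10 = 1, w11 = -1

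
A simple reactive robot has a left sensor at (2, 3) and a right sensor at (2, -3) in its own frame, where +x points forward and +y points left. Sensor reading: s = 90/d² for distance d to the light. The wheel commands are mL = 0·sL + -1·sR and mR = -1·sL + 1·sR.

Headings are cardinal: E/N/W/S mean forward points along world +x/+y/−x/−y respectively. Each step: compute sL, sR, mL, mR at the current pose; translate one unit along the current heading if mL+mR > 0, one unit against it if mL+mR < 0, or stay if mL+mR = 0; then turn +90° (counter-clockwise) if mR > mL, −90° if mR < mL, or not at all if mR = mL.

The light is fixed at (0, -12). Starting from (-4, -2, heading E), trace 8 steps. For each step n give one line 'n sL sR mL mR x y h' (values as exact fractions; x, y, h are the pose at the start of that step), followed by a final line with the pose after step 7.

0 90/173 90/53 -90/53 10800/9169 -4 -2 E
1 45/104 45/74 -45/74 675/3848 -5 -2 N
2 18/17 90/193 -90/193 -1944/3281 -5 -3 W
3 9/17 45/61 -45/61 216/1037 -4 -3 N
4 90/61 90/157 -90/157 -8640/9577 -4 -4 W
5 45/68 9/10 -9/10 81/340 -3 -4 N
6 90/41 18/25 -18/25 -1512/1025 -3 -5 W
7 45/53 45/41 -45/41 540/2173 -2 -5 N
final -2 -6 W

n=0: pose=(-4,-2,E); sL=90/173, sR=90/53; mL=-90/53, mR=10800/9169; mL+mR=-90/173 → advance -1; mR−mL=26370/9169 → turn +1·90°
n=1: pose=(-5,-2,N); sL=45/104, sR=45/74; mL=-45/74, mR=675/3848; mL+mR=-45/104 → advance -1; mR−mL=3015/3848 → turn +1·90°
n=2: pose=(-5,-3,W); sL=18/17, sR=90/193; mL=-90/193, mR=-1944/3281; mL+mR=-18/17 → advance -1; mR−mL=-414/3281 → turn -1·90°
n=3: pose=(-4,-3,N); sL=9/17, sR=45/61; mL=-45/61, mR=216/1037; mL+mR=-9/17 → advance -1; mR−mL=981/1037 → turn +1·90°
n=4: pose=(-4,-4,W); sL=90/61, sR=90/157; mL=-90/157, mR=-8640/9577; mL+mR=-90/61 → advance -1; mR−mL=-3150/9577 → turn -1·90°
n=5: pose=(-3,-4,N); sL=45/68, sR=9/10; mL=-9/10, mR=81/340; mL+mR=-45/68 → advance -1; mR−mL=387/340 → turn +1·90°
n=6: pose=(-3,-5,W); sL=90/41, sR=18/25; mL=-18/25, mR=-1512/1025; mL+mR=-90/41 → advance -1; mR−mL=-774/1025 → turn -1·90°
n=7: pose=(-2,-5,N); sL=45/53, sR=45/41; mL=-45/41, mR=540/2173; mL+mR=-45/53 → advance -1; mR−mL=2925/2173 → turn +1·90°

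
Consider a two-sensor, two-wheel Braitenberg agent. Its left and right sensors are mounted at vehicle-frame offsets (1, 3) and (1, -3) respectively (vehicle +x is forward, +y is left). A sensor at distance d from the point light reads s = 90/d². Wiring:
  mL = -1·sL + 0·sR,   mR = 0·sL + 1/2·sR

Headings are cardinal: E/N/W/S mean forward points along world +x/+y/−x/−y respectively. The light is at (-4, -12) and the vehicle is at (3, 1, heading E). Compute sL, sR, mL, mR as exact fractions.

9/32 45/82 -9/32 45/164

left sensor world pos  = (4, 4); dL² = 320
right sensor world pos = (4, -2); dR² = 164
sL = 90/320 = 9/32
sR = 90/164 = 45/82
mL = -1·sL + 0·sR = -9/32
mR = 0·sL + 1/2·sR = 45/164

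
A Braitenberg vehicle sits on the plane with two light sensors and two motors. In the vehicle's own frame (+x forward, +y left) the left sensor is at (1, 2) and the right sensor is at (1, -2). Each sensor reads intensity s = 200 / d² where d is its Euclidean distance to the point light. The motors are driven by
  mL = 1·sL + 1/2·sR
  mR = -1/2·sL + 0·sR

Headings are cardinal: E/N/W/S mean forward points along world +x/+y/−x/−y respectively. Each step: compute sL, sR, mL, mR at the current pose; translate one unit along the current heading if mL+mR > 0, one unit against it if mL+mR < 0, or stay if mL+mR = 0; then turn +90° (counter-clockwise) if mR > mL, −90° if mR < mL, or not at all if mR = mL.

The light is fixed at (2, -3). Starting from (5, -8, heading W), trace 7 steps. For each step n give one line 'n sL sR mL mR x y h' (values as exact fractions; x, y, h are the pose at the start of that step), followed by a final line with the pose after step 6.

0 200/53 200/13 7900/689 -100/53 5 -8 W
1 25/2 25/4 125/8 -25/4 4 -8 N
2 200/13 40/9 2060/117 -100/13 4 -7 E
3 4 100/13 102/13 -2 5 -7 S
4 200/53 200/13 7900/689 -100/53 5 -8 W
5 25/2 25/4 125/8 -25/4 4 -8 N
6 200/13 40/9 2060/117 -100/13 4 -7 E
final 5 -7 S

n=0: pose=(5,-8,W); sL=200/53, sR=200/13; mL=7900/689, mR=-100/53; mL+mR=6600/689 → advance +1; mR−mL=-9200/689 → turn -1·90°
n=1: pose=(4,-8,N); sL=25/2, sR=25/4; mL=125/8, mR=-25/4; mL+mR=75/8 → advance +1; mR−mL=-175/8 → turn -1·90°
n=2: pose=(4,-7,E); sL=200/13, sR=40/9; mL=2060/117, mR=-100/13; mL+mR=1160/117 → advance +1; mR−mL=-2960/117 → turn -1·90°
n=3: pose=(5,-7,S); sL=4, sR=100/13; mL=102/13, mR=-2; mL+mR=76/13 → advance +1; mR−mL=-128/13 → turn -1·90°
n=4: pose=(5,-8,W); sL=200/53, sR=200/13; mL=7900/689, mR=-100/53; mL+mR=6600/689 → advance +1; mR−mL=-9200/689 → turn -1·90°
n=5: pose=(4,-8,N); sL=25/2, sR=25/4; mL=125/8, mR=-25/4; mL+mR=75/8 → advance +1; mR−mL=-175/8 → turn -1·90°
n=6: pose=(4,-7,E); sL=200/13, sR=40/9; mL=2060/117, mR=-100/13; mL+mR=1160/117 → advance +1; mR−mL=-2960/117 → turn -1·90°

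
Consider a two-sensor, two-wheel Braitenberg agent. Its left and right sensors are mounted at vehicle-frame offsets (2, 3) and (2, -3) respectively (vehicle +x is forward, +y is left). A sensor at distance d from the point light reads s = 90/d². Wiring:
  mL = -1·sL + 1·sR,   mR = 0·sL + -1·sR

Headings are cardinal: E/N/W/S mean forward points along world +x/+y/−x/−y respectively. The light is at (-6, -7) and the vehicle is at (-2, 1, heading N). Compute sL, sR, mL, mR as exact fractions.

90/101 90/149 -4320/15049 -90/149

left sensor world pos  = (-5, 3); dL² = 101
right sensor world pos = (1, 3); dR² = 149
sL = 90/101 = 90/101
sR = 90/149 = 90/149
mL = -1·sL + 1·sR = -4320/15049
mR = 0·sL + -1·sR = -90/149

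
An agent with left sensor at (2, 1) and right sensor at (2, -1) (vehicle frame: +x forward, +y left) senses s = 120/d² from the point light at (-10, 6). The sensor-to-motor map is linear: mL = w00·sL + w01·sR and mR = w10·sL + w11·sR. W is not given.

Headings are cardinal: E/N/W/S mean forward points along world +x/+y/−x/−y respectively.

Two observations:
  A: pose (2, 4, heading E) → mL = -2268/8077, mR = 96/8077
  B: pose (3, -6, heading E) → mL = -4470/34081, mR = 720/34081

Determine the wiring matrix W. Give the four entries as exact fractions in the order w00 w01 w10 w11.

1/2 -1 1/2 -1/2

obs A: pose=(2,4,E) → sL=120/197, sR=24/41, mL=-2268/8077, mR=96/8077
obs B: pose=(3,-6,E) → sL=60/173, sR=60/197, mL=-4470/34081, mR=720/34081
sensor matrix S = [[120/197, 24/41], [60/173, 60/197]]; det S = -4815360/275272237
solve [mL_A; mL_B] = S·[w00; w01] and [mR_A; mR_B] = S·[w10; w11]:
  w00 = 1/2, w01 = -1, w10 = 1/2, w11 = -1/2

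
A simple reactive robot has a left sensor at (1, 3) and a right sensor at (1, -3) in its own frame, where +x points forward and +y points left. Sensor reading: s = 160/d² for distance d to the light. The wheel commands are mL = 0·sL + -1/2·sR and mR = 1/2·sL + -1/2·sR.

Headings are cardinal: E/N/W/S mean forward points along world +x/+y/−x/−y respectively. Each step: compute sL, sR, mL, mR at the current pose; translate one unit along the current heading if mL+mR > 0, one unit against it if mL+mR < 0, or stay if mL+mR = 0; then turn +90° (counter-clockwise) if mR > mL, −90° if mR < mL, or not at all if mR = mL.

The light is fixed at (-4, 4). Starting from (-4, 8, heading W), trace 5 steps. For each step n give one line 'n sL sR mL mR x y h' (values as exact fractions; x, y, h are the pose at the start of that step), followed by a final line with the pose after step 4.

0 80 16/5 -8/5 192/5 -4 8 W
1 160/13 32/5 -16/5 192/65 -5 8 S
2 5/2 40 -20 -75/4 -5 9 E
3 160/61 160/37 -80/37 -1920/2257 -6 9 N
4 16 80/29 -40/29 192/29 -6 8 W
final -7 8 S

n=0: pose=(-4,8,W); sL=80, sR=16/5; mL=-8/5, mR=192/5; mL+mR=184/5 → advance +1; mR−mL=40 → turn +1·90°
n=1: pose=(-5,8,S); sL=160/13, sR=32/5; mL=-16/5, mR=192/65; mL+mR=-16/65 → advance -1; mR−mL=80/13 → turn +1·90°
n=2: pose=(-5,9,E); sL=5/2, sR=40; mL=-20, mR=-75/4; mL+mR=-155/4 → advance -1; mR−mL=5/4 → turn +1·90°
n=3: pose=(-6,9,N); sL=160/61, sR=160/37; mL=-80/37, mR=-1920/2257; mL+mR=-6800/2257 → advance -1; mR−mL=80/61 → turn +1·90°
n=4: pose=(-6,8,W); sL=16, sR=80/29; mL=-40/29, mR=192/29; mL+mR=152/29 → advance +1; mR−mL=8 → turn +1·90°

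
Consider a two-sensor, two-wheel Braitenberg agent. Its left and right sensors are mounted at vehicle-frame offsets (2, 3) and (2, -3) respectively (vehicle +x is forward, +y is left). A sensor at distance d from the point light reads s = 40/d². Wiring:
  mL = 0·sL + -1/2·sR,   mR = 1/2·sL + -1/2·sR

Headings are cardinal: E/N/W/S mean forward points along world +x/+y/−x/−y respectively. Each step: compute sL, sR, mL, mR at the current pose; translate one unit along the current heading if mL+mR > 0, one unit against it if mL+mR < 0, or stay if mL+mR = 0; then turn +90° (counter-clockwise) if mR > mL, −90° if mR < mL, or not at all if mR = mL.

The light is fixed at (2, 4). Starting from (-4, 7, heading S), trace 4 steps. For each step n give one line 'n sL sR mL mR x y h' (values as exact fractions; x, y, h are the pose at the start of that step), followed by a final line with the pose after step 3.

n=0: pose=(-4,7,S); sL=4, sR=20/41; mL=-10/41, mR=72/41; mL+mR=62/41 → advance +1; mR−mL=2 → turn +1·90°
n=1: pose=(-4,6,E); sL=40/41, sR=40/17; mL=-20/17, mR=-480/697; mL+mR=-1300/697 → advance -1; mR−mL=20/41 → turn +1·90°
n=2: pose=(-5,6,N); sL=10/29, sR=5/4; mL=-5/8, mR=-105/232; mL+mR=-125/116 → advance -1; mR−mL=5/29 → turn +1·90°
n=3: pose=(-5,5,W); sL=8/17, sR=40/97; mL=-20/97, mR=48/1649; mL+mR=-292/1649 → advance -1; mR−mL=4/17 → turn +1·90°

0 4 20/41 -10/41 72/41 -4 7 S
1 40/41 40/17 -20/17 -480/697 -4 6 E
2 10/29 5/4 -5/8 -105/232 -5 6 N
3 8/17 40/97 -20/97 48/1649 -5 5 W
final -4 5 S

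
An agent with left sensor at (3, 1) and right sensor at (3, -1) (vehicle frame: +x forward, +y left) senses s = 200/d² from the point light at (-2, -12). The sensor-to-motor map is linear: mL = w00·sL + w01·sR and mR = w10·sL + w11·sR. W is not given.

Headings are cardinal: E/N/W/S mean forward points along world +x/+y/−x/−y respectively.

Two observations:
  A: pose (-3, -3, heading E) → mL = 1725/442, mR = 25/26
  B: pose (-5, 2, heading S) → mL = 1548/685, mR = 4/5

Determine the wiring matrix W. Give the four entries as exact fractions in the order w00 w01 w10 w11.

1/2 1 1/2 0

obs A: pose=(-3,-3,E) → sL=25/13, sR=50/17, mL=1725/442, mR=25/26
obs B: pose=(-5,2,S) → sL=8/5, sR=200/137, mL=1548/685, mR=4/5
sensor matrix S = [[25/13, 50/17], [8/5, 200/137]]; det S = -57480/30277
solve [mL_A; mL_B] = S·[w00; w01] and [mR_A; mR_B] = S·[w10; w11]:
  w00 = 1/2, w01 = 1, w10 = 1/2, w11 = 0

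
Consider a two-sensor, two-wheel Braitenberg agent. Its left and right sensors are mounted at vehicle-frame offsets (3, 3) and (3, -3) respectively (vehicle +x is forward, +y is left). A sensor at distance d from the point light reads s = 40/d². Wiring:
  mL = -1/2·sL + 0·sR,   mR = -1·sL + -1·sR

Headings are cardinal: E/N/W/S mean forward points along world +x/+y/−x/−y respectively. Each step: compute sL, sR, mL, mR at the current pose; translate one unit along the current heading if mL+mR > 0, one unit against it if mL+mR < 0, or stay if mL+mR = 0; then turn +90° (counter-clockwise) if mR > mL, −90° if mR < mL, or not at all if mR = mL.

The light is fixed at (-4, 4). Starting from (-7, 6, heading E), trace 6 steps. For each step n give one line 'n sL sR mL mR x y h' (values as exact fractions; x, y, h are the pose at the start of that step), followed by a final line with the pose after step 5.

0 8/5 40 -4/5 -208/5 -7 6 E
1 20 4/5 -10 -104/5 -8 6 S
2 40/49 8/17 -20/49 -1072/833 -8 7 W
3 5/9 10/9 -5/18 -5/3 -7 7 N
4 8/5 40 -4/5 -208/5 -7 6 E
5 20 4/5 -10 -104/5 -8 6 S
final -8 7 W

n=0: pose=(-7,6,E); sL=8/5, sR=40; mL=-4/5, mR=-208/5; mL+mR=-212/5 → advance -1; mR−mL=-204/5 → turn -1·90°
n=1: pose=(-8,6,S); sL=20, sR=4/5; mL=-10, mR=-104/5; mL+mR=-154/5 → advance -1; mR−mL=-54/5 → turn -1·90°
n=2: pose=(-8,7,W); sL=40/49, sR=8/17; mL=-20/49, mR=-1072/833; mL+mR=-1412/833 → advance -1; mR−mL=-732/833 → turn -1·90°
n=3: pose=(-7,7,N); sL=5/9, sR=10/9; mL=-5/18, mR=-5/3; mL+mR=-35/18 → advance -1; mR−mL=-25/18 → turn -1·90°
n=4: pose=(-7,6,E); sL=8/5, sR=40; mL=-4/5, mR=-208/5; mL+mR=-212/5 → advance -1; mR−mL=-204/5 → turn -1·90°
n=5: pose=(-8,6,S); sL=20, sR=4/5; mL=-10, mR=-104/5; mL+mR=-154/5 → advance -1; mR−mL=-54/5 → turn -1·90°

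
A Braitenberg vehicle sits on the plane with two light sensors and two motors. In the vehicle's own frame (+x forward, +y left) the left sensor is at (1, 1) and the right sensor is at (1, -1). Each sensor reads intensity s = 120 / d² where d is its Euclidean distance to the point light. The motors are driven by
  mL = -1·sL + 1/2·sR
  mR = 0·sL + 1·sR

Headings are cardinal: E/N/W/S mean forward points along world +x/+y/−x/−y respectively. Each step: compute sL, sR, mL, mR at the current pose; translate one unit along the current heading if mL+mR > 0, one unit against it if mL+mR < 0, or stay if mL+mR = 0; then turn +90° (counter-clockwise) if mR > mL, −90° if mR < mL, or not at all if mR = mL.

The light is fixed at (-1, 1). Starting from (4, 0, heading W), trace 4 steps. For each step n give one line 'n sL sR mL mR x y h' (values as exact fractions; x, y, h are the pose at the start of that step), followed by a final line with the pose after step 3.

n=0: pose=(4,0,W); sL=6, sR=15/2; mL=-9/4, mR=15/2; mL+mR=21/4 → advance +1; mR−mL=39/4 → turn +1·90°
n=1: pose=(3,0,S); sL=120/29, sR=120/13; mL=180/377, mR=120/13; mL+mR=3660/377 → advance +1; mR−mL=3300/377 → turn +1·90°
n=2: pose=(3,-1,E); sL=60/13, sR=60/17; mL=-630/221, mR=60/17; mL+mR=150/221 → advance +1; mR−mL=1410/221 → turn +1·90°
n=3: pose=(4,-1,N); sL=120/17, sR=120/37; mL=-3420/629, mR=120/37; mL+mR=-1380/629 → advance -1; mR−mL=5460/629 → turn +1·90°

0 6 15/2 -9/4 15/2 4 0 W
1 120/29 120/13 180/377 120/13 3 0 S
2 60/13 60/17 -630/221 60/17 3 -1 E
3 120/17 120/37 -3420/629 120/37 4 -1 N
final 4 -2 W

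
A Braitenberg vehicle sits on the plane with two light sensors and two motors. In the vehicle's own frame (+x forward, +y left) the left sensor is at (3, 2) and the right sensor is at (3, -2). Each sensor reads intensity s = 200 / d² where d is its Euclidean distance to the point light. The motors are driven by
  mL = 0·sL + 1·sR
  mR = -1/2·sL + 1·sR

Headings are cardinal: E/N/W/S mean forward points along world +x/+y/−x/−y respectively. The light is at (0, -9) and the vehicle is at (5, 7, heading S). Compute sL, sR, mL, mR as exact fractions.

left sensor world pos  = (7, 4); dL² = 218
right sensor world pos = (3, 4); dR² = 178
sL = 200/218 = 100/109
sR = 200/178 = 100/89
mL = 0·sL + 1·sR = 100/89
mR = -1/2·sL + 1·sR = 6450/9701

100/109 100/89 100/89 6450/9701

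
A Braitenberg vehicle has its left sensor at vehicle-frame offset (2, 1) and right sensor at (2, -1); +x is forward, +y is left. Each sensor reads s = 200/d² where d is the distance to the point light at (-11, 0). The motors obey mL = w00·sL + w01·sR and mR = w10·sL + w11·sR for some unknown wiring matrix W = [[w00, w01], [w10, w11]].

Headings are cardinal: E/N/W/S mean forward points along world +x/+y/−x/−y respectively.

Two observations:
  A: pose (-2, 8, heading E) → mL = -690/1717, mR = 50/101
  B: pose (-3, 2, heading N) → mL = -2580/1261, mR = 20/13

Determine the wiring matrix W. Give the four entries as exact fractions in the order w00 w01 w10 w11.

obs A: pose=(-2,8,E) → sL=100/101, sR=20/17, mL=-690/1717, mR=50/101
obs B: pose=(-3,2,N) → sL=40/13, sR=200/97, mL=-2580/1261, mR=20/13
sensor matrix S = [[100/101, 20/17], [40/13, 200/97]]; det S = -3417600/2165137
solve [mL_A; mL_B] = S·[w00; w01] and [mR_A; mR_B] = S·[w10; w11]:
  w00 = -1, w01 = 1/2, w10 = 1/2, w11 = 0

-1 1/2 1/2 0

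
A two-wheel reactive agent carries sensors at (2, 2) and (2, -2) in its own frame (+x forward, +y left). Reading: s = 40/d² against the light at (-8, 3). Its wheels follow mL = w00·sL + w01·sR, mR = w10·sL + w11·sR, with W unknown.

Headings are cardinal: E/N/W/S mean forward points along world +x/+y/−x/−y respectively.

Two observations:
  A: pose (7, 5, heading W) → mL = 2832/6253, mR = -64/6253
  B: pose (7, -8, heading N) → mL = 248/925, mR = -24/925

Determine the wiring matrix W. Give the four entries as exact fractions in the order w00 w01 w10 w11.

obs A: pose=(7,5,W) → sL=40/169, sR=8/37, mL=2832/6253, mR=-64/6253
obs B: pose=(7,-8,N) → sL=4/25, sR=4/37, mL=248/925, mR=-24/925
sensor matrix S = [[40/169, 8/37], [4/25, 4/37]]; det S = -1408/156325
solve [mL_A; mL_B] = S·[w00; w01] and [mR_A; mR_B] = S·[w10; w11]:
  w00 = 1, w01 = 1, w10 = -1/2, w11 = 1/2

1 1 -1/2 1/2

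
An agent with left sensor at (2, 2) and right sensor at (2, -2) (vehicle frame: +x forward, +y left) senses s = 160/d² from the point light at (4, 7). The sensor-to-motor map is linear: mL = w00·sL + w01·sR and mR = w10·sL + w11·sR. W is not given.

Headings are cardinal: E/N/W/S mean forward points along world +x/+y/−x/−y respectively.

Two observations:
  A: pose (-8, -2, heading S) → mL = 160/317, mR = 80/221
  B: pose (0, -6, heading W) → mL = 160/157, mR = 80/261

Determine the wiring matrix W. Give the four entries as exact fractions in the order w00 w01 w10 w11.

obs A: pose=(-8,-2,S) → sL=160/221, sR=160/317, mL=160/317, mR=80/221
obs B: pose=(0,-6,W) → sL=160/261, sR=160/157, mL=160/157, mR=80/261
sensor matrix S = [[160/221, 160/317], [160/261, 160/157]]; det S = 1229824000/2870725689
solve [mL_A; mL_B] = S·[w00; w01] and [mR_A; mR_B] = S·[w10; w11]:
  w00 = 0, w01 = 1, w10 = 1/2, w11 = 0

0 1 1/2 0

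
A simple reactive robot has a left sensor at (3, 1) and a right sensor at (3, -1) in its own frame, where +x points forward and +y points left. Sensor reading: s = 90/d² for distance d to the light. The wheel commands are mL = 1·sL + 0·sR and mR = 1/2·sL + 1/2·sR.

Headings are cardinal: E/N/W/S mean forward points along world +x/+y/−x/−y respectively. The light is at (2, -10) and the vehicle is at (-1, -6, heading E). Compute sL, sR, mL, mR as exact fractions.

18/5 10 18/5 34/5

left sensor world pos  = (2, -5); dL² = 25
right sensor world pos = (2, -7); dR² = 9
sL = 90/25 = 18/5
sR = 90/9 = 10
mL = 1·sL + 0·sR = 18/5
mR = 1/2·sL + 1/2·sR = 34/5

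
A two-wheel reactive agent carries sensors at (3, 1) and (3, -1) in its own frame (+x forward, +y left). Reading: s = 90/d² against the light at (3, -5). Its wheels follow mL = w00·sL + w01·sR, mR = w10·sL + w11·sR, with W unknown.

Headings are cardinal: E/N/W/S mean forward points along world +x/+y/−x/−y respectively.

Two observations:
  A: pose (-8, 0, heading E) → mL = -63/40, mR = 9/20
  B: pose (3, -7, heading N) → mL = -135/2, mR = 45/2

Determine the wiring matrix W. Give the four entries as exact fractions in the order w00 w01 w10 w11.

obs A: pose=(-8,0,E) → sL=9/10, sR=9/8, mL=-63/40, mR=9/20
obs B: pose=(3,-7,N) → sL=45, sR=45, mL=-135/2, mR=45/2
sensor matrix S = [[9/10, 9/8], [45, 45]]; det S = -81/8
solve [mL_A; mL_B] = S·[w00; w01] and [mR_A; mR_B] = S·[w10; w11]:
  w00 = -1/2, w01 = -1, w10 = 1/2, w11 = 0

-1/2 -1 1/2 0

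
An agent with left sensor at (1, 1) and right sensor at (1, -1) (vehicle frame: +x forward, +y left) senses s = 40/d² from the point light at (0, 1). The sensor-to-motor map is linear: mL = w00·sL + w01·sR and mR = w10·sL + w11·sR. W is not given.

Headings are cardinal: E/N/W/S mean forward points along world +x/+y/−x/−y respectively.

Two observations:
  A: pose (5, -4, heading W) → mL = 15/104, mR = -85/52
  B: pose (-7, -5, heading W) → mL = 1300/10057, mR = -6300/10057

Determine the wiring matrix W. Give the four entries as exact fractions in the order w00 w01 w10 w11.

obs A: pose=(5,-4,W) → sL=10/13, sR=5/4, mL=15/104, mR=-85/52
obs B: pose=(-7,-5,W) → sL=40/113, sR=40/89, mL=1300/10057, mR=-6300/10057
sensor matrix S = [[10/13, 5/4], [40/113, 40/89]]; det S = -12650/130741
solve [mL_A; mL_B] = S·[w00; w01] and [mR_A; mR_B] = S·[w10; w11]:
  w00 = 1, w01 = -1/2, w10 = -1/2, w11 = -1

1 -1/2 -1/2 -1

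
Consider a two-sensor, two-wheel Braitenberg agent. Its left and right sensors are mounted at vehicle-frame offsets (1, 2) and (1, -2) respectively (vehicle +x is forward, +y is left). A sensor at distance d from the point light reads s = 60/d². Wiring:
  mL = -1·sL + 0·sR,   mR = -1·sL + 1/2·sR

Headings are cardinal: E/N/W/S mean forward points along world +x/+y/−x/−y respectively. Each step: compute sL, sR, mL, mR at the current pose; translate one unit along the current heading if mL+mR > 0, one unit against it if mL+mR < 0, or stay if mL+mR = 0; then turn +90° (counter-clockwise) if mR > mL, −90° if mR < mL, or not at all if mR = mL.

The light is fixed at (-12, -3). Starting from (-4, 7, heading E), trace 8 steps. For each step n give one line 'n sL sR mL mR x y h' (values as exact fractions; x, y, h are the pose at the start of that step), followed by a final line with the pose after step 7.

0 4/15 12/29 -4/15 -26/435 -4 7 E
1 30/73 30/101 -30/73 -1935/7373 -5 7 N
2 12/17 60/157 -12/17 -1374/2669 -5 6 W
3 15/41 3/5 -15/41 -27/410 -4 6 S
4 4/15 12/29 -4/15 -26/435 -4 7 E
5 30/73 30/101 -30/73 -1935/7373 -5 7 N
6 12/17 60/157 -12/17 -1374/2669 -5 6 W
7 15/41 3/5 -15/41 -27/410 -4 6 S
final -4 7 E

n=0: pose=(-4,7,E); sL=4/15, sR=12/29; mL=-4/15, mR=-26/435; mL+mR=-142/435 → advance -1; mR−mL=6/29 → turn +1·90°
n=1: pose=(-5,7,N); sL=30/73, sR=30/101; mL=-30/73, mR=-1935/7373; mL+mR=-4965/7373 → advance -1; mR−mL=15/101 → turn +1·90°
n=2: pose=(-5,6,W); sL=12/17, sR=60/157; mL=-12/17, mR=-1374/2669; mL+mR=-3258/2669 → advance -1; mR−mL=30/157 → turn +1·90°
n=3: pose=(-4,6,S); sL=15/41, sR=3/5; mL=-15/41, mR=-27/410; mL+mR=-177/410 → advance -1; mR−mL=3/10 → turn +1·90°
n=4: pose=(-4,7,E); sL=4/15, sR=12/29; mL=-4/15, mR=-26/435; mL+mR=-142/435 → advance -1; mR−mL=6/29 → turn +1·90°
n=5: pose=(-5,7,N); sL=30/73, sR=30/101; mL=-30/73, mR=-1935/7373; mL+mR=-4965/7373 → advance -1; mR−mL=15/101 → turn +1·90°
n=6: pose=(-5,6,W); sL=12/17, sR=60/157; mL=-12/17, mR=-1374/2669; mL+mR=-3258/2669 → advance -1; mR−mL=30/157 → turn +1·90°
n=7: pose=(-4,6,S); sL=15/41, sR=3/5; mL=-15/41, mR=-27/410; mL+mR=-177/410 → advance -1; mR−mL=3/10 → turn +1·90°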